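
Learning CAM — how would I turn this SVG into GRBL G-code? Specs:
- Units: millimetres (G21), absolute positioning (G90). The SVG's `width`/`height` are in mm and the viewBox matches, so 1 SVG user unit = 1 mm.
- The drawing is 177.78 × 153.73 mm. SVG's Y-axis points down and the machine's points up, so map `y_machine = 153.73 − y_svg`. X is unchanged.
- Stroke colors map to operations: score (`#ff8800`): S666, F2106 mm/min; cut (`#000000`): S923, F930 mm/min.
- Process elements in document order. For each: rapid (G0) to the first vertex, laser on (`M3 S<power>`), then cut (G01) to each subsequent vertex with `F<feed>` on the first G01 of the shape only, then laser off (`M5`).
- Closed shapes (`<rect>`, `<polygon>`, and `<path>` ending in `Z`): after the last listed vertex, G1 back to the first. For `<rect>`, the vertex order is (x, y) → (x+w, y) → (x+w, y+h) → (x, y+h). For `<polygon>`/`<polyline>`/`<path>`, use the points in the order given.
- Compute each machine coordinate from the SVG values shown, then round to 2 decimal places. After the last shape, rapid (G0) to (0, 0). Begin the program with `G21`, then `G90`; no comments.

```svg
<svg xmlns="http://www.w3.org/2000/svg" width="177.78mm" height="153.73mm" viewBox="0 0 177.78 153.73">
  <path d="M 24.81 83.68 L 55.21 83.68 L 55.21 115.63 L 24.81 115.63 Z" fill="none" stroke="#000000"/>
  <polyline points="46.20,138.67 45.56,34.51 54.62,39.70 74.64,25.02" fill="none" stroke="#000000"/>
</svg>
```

Since the viewBox matches the mm dimensions, user units are millimetres directly. The only transform is the Y-flip y_m = 153.73 − y_svg.

Shape 1 is a rectangle drawn with `<path>`. Its stroke #000000 means cut at S923, F930. After flipping Y the toolpath is (24.81,70.05) → (55.21,70.05) → (55.21,38.10) → (24.81,38.10) → (24.81,70.05), returning to the start.

Shape 2 is a open polyline drawn with `<polyline>`. Its stroke #000000 means cut at S923, F930. After flipping Y the toolpath is (46.20,15.06) → (45.56,119.22) → (54.62,114.03) → (74.64,128.71).

G21
G90
G0 X24.81 Y70.05
M3 S923
G01 X55.21 Y70.05 F930
G01 X55.21 Y38.10
G01 X24.81 Y38.10
G01 X24.81 Y70.05
M5
G0 X46.20 Y15.06
M3 S923
G01 X45.56 Y119.22 F930
G01 X54.62 Y114.03
G01 X74.64 Y128.71
M5
G0 X0.00 Y0.00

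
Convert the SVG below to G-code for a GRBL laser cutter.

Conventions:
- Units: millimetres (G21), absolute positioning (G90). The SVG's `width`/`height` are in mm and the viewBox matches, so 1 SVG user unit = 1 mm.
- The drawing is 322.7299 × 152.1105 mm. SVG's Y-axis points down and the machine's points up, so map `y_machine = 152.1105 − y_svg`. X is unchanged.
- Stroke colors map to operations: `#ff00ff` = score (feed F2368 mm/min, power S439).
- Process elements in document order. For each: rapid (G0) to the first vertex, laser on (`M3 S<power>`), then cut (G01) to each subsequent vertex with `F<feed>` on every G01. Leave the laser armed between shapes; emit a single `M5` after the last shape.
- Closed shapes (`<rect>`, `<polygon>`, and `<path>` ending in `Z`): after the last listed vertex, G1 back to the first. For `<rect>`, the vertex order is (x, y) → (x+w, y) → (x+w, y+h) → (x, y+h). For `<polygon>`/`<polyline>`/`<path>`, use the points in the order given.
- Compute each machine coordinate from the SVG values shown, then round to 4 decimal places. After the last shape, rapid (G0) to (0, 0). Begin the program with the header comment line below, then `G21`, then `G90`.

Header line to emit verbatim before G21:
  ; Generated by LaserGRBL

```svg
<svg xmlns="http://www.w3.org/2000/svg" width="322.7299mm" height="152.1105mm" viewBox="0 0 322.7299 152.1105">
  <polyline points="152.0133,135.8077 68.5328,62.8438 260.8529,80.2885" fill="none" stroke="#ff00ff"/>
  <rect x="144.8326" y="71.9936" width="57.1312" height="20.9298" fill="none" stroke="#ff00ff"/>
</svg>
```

Since the viewBox matches the mm dimensions, user units are millimetres directly. The only transform is the Y-flip y_m = 152.1105 − y_svg.

Shape 1 is a open polyline drawn with `<polyline>`. Its stroke #ff00ff means score at S439, F2368. After flipping Y the toolpath is (152.0133,16.3028) → (68.5328,89.2667) → (260.8529,71.8220).

Shape 2 is a rectangle drawn with `<rect>`. Its stroke #ff00ff means score at S439, F2368. After flipping Y the toolpath is (144.8326,80.1169) → (201.9638,80.1169) → (201.9638,59.1871) → (144.8326,59.1871) → (144.8326,80.1169), returning to the start.

; Generated by LaserGRBL
G21
G90
G0 X152.0133 Y16.3028
M3 S439
G01 X68.5328 Y89.2667 F2368
G01 X260.8529 Y71.8220 F2368
G0 X144.8326 Y80.1169
M3 S439
G01 X201.9638 Y80.1169 F2368
G01 X201.9638 Y59.1871 F2368
G01 X144.8326 Y59.1871 F2368
G01 X144.8326 Y80.1169 F2368
M5
G0 X0.0000 Y0.0000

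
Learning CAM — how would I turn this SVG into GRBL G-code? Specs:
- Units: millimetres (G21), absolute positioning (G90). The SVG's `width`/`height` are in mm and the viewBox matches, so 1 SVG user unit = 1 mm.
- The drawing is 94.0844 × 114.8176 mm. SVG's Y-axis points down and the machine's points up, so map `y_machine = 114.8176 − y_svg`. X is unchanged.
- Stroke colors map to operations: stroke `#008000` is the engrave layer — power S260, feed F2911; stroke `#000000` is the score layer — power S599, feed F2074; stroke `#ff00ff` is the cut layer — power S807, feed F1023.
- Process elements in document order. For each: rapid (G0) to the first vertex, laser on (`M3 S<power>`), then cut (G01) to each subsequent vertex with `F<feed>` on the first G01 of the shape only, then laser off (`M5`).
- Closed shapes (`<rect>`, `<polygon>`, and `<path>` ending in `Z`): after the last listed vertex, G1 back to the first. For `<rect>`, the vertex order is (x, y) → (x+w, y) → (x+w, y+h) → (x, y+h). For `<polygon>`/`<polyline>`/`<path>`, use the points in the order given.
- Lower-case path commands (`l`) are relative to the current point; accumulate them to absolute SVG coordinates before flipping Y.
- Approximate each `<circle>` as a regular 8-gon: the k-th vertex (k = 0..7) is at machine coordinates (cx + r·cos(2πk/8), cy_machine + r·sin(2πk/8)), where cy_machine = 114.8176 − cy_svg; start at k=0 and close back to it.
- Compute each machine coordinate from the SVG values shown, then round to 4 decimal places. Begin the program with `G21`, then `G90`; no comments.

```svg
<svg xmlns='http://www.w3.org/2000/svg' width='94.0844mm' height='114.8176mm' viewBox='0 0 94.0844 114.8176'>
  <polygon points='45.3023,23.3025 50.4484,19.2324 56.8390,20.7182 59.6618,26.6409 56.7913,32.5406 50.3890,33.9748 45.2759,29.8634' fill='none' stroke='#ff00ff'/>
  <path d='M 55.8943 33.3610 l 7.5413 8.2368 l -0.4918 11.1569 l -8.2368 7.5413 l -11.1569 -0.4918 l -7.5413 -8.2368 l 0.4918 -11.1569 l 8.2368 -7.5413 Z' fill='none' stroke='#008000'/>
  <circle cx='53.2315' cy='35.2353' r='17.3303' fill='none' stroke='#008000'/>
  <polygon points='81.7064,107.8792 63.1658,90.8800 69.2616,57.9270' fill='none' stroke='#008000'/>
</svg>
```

G21
G90
G0 X45.3023 Y91.5151
M3 S807
G01 X50.4484 Y95.5852 F1023
G01 X56.8390 Y94.0994
G01 X59.6618 Y88.1767
G01 X56.7913 Y82.2770
G01 X50.3890 Y80.8428
G01 X45.2759 Y84.9542
G01 X45.3023 Y91.5151
M5
G0 X55.8943 Y81.4566
M3 S260
G01 X63.4356 Y73.2198 F2911
G01 X62.9438 Y62.0629
G01 X54.7070 Y54.5216
G01 X43.5501 Y55.0134
G01 X36.0088 Y63.2502
G01 X36.5006 Y74.4071
G01 X44.7374 Y81.9484
G01 X55.8943 Y81.4566
M5
G0 X70.5618 Y79.5823
M3 S260
G01 X65.4859 Y91.8367 F2911
G01 X53.2315 Y96.9126
G01 X40.9771 Y91.8367
G01 X35.9012 Y79.5823
G01 X40.9771 Y67.3279
G01 X53.2315 Y62.2520
G01 X65.4859 Y67.3279
G01 X70.5618 Y79.5823
M5
G0 X81.7064 Y6.9384
M3 S260
G01 X63.1658 Y23.9376 F2911
G01 X69.2616 Y56.8906
G01 X81.7064 Y6.9384
M5

1 u = 1 mm; y_m = 114.8176 − y.

[1] `<polygon>` regular polygon, #ff00ff→cut S807 F1023: (45.3023,91.5151) → (50.4484,95.5852) → (56.8390,94.0994) → (59.6618,88.1767) → (56.7913,82.2770) → (50.3890,80.8428) → (45.2759,84.9542) → (45.3023,91.5151) (closed)

[2] `<path>` regular polygon, #008000→engrave S260 F2911: (55.8943,81.4566) → (63.4356,73.2198) → (62.9438,62.0629) → (54.7070,54.5216) → (43.5501,55.0134) → (36.0088,63.2502) → (36.5006,74.4071) → (44.7374,81.9484) → (55.8943,81.4566) (closed)

[3] `<circle>` circle, #008000→engrave S260 F2911: (70.5618,79.5823) → (65.4859,91.8367) → (53.2315,96.9126) → (40.9771,91.8367) → (35.9012,79.5823) → (40.9771,67.3279) → (53.2315,62.2520) → (65.4859,67.3279) → (70.5618,79.5823) (closed)

[4] `<polygon>` closed polygon, #008000→engrave S260 F2911: (81.7064,6.9384) → (63.1658,23.9376) → (69.2616,56.8906) → (81.7064,6.9384) (closed)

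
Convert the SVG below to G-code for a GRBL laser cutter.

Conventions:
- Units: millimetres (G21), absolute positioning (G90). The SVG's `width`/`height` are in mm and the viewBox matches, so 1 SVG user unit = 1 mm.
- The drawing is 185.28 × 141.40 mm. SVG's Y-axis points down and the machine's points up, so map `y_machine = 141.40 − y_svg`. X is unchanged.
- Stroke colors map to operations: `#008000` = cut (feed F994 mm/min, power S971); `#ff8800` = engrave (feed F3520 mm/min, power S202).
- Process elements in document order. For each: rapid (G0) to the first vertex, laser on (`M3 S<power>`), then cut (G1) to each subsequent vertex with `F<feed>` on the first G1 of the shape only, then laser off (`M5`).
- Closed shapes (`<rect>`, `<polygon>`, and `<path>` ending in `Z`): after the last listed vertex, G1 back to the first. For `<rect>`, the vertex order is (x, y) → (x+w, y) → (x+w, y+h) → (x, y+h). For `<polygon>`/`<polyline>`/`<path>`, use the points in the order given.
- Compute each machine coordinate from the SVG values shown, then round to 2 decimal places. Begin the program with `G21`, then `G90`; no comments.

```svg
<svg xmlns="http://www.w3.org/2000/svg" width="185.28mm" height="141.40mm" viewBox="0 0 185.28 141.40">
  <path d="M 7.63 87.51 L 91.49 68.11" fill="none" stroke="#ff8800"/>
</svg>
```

viewBox `0 0 185.28 141.40` with mm width/height → 1 unit = 1 mm. Flip: y_m = 141.40 − y_svg.

**Shape 1** — `<path>` line segment, stroke `#ff8800` → engrave (S202, F3520). Machine vertices: (7.63,53.89) → (91.49,73.29). Open path.

G21
G90
G0 X7.63 Y53.89
M3 S202
G1 X91.49 Y73.29 F3520
M5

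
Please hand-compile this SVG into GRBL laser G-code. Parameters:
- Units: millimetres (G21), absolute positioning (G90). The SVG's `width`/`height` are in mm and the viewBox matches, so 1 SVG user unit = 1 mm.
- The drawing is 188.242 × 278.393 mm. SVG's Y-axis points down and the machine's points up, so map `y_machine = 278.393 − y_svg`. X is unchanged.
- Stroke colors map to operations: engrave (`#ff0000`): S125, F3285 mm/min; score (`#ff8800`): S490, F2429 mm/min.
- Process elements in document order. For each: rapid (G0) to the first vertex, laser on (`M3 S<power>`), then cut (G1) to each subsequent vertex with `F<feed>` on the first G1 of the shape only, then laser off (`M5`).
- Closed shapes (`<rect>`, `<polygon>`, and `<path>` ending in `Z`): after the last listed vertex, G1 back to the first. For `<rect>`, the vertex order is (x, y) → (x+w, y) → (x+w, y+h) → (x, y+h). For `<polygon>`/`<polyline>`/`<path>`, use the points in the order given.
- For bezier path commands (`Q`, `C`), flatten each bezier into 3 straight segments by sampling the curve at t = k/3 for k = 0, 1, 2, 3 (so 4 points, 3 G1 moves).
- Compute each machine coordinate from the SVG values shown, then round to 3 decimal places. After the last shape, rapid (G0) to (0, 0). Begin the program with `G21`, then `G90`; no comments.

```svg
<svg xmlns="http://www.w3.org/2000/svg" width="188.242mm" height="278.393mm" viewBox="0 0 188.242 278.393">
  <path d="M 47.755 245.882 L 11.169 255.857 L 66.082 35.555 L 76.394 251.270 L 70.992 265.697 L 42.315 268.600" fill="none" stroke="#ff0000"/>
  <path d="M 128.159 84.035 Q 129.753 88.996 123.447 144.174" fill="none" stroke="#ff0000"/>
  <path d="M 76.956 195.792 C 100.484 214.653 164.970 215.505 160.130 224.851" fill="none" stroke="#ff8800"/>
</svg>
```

G21
G90
G0 X47.755 Y32.511
M3 S125
G1 X11.169 Y22.536 F3285
G1 X66.082 Y242.838
G1 X76.394 Y27.123
G1 X70.992 Y12.696
G1 X42.315 Y9.793
M5
G0 X128.159 Y194.358
M3 S125
G1 X128.344 Y185.471 F3285
G1 X126.773 Y165.425
G1 X123.447 Y134.219
M5
G0 X76.956 Y82.601
M3 S490
G1 X110.052 Y68.761 F2429
G1 X145.946 Y61.038
G1 X160.130 Y53.542
M5
G0 X0.000 Y0.000

1 u = 1 mm; y_m = 278.393 − y.

[1] `<path>` open polyline, #ff0000→engrave S125 F3285: (47.755,32.511) → (11.169,22.536) → (66.082,242.838) → (76.394,27.123) → (70.992,12.696) → (42.315,9.793)

[2] `<path>` quadratic bezier, #ff0000→engrave S125 F3285: (128.159,194.358) → (128.344,185.471) → (126.773,165.425) → (123.447,134.219)

[3] `<path>` cubic bezier, #ff8800→score S490 F2429: (76.956,82.601) → (110.052,68.761) → (145.946,61.038) → (160.130,53.542)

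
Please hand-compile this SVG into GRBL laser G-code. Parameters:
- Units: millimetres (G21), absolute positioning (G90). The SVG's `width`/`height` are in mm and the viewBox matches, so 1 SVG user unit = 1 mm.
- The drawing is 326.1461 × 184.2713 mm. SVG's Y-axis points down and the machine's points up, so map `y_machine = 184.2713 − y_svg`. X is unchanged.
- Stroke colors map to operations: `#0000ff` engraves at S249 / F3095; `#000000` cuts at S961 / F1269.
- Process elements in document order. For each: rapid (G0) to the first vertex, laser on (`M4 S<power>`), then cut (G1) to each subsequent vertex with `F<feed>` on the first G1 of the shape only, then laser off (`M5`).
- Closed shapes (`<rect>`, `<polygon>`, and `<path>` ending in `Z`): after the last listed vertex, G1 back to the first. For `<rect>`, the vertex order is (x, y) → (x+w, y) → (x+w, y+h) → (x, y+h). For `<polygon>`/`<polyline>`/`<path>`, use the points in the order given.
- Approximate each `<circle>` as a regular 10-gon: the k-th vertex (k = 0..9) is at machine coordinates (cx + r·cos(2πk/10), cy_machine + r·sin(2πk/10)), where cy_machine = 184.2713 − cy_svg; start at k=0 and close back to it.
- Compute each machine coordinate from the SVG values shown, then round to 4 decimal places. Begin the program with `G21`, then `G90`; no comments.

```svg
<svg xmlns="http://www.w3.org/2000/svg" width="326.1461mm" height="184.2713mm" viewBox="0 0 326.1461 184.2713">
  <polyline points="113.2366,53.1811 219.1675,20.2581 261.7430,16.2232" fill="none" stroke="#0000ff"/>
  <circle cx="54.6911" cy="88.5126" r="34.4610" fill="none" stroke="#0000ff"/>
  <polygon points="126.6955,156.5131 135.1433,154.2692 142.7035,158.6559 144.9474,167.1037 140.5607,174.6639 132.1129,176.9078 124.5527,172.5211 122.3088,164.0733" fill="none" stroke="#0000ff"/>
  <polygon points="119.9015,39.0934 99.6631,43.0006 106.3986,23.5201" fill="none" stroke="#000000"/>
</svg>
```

G21
G90
G0 X113.2366 Y131.0902
M4 S249
G1 X219.1675 Y164.0132 F3095
G1 X261.7430 Y168.0481
M5
G0 X89.1521 Y95.7587
M4 S249
G1 X82.5706 Y116.0144 F3095
G1 X65.3401 Y128.5331
G1 X44.0421 Y128.5331
G1 X26.8116 Y116.0144
G1 X20.2301 Y95.7587
G1 X26.8116 Y75.5030
G1 X44.0421 Y62.9843
G1 X65.3401 Y62.9843
G1 X82.5706 Y75.5030
G1 X89.1521 Y95.7587
M5
G0 X126.6955 Y27.7582
M4 S249
G1 X135.1433 Y30.0021 F3095
G1 X142.7035 Y25.6154
G1 X144.9474 Y17.1676
G1 X140.5607 Y9.6074
G1 X132.1129 Y7.3635
G1 X124.5527 Y11.7502
G1 X122.3088 Y20.1980
G1 X126.6955 Y27.7582
M5
G0 X119.9015 Y145.1779
M4 S961
G1 X99.6631 Y141.2707 F1269
G1 X106.3986 Y160.7512
G1 X119.9015 Y145.1779
M5

viewBox `0 0 326.1461 184.2713` with mm width/height → 1 unit = 1 mm. Flip: y_m = 184.2713 − y_svg.

**Shape 1** — `<polyline>` open polyline, stroke `#0000ff` → engrave (S249, F3095). Machine vertices: (113.2366,131.0902) → (219.1675,164.0132) → (261.7430,168.0481). Open path.

**Shape 2** — `<circle>` circle, stroke `#0000ff` → engrave (S249, F3095). Machine vertices: (89.1521,95.7587) → (82.5706,116.0144) → (65.3401,128.5331) → (44.0421,128.5331) → (26.8116,116.0144) → (20.2301,95.7587) → (26.8116,75.5030) → (44.0421,62.9843) → (65.3401,62.9843) → (82.5706,75.5030) → (89.1521,95.7587). Closed: final G1 returns to the first vertex.

**Shape 3** — `<polygon>` regular polygon, stroke `#0000ff` → engrave (S249, F3095). Machine vertices: (126.6955,27.7582) → (135.1433,30.0021) → (142.7035,25.6154) → (144.9474,17.1676) → (140.5607,9.6074) → (132.1129,7.3635) → (124.5527,11.7502) → (122.3088,20.1980) → (126.6955,27.7582). Closed: final G1 returns to the first vertex.

**Shape 4** — `<polygon>` regular polygon, stroke `#000000` → cut (S961, F1269). Machine vertices: (119.9015,145.1779) → (99.6631,141.2707) → (106.3986,160.7512) → (119.9015,145.1779). Closed: final G1 returns to the first vertex.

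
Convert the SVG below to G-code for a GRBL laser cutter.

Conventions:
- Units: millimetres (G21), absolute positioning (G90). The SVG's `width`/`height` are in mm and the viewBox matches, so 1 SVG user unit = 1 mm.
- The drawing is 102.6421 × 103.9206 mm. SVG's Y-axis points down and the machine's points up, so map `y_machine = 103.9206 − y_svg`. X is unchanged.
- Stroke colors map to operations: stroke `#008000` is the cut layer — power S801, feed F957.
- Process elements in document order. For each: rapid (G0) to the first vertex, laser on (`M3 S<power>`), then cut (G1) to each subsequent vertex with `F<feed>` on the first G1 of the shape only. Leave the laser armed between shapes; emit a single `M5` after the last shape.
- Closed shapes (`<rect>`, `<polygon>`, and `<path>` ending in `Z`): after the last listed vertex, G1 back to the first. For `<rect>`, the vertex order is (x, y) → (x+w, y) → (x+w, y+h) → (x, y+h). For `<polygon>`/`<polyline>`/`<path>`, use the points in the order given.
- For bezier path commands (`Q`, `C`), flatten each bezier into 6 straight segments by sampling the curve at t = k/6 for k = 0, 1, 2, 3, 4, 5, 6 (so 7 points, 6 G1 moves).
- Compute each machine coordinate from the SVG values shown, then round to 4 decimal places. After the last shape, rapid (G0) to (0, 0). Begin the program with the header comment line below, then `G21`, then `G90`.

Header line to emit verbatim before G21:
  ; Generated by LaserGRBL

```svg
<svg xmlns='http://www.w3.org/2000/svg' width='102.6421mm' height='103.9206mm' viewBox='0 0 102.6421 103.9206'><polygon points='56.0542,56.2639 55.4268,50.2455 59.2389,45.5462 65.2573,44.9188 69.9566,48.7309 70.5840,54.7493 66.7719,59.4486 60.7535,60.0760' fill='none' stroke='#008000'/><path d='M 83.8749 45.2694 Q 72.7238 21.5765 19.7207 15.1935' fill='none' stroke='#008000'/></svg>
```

; Generated by LaserGRBL
G21
G90
G0 X56.0542 Y47.6567
M3 S801
G1 X55.4268 Y53.6751 F957
G1 X59.2389 Y58.3744
G1 X65.2573 Y59.0018
G1 X69.9566 Y55.1897
G1 X70.5840 Y49.1713
G1 X66.7719 Y44.4720
G1 X60.7535 Y43.8446
G1 X56.0542 Y47.6567
G0 X83.8749 Y58.6512
M3 S801
G1 X78.9953 Y66.0680 F957
G1 X71.7906 Y72.5231
G1 X62.2608 Y78.0166
G1 X50.4059 Y82.5484
G1 X36.2258 Y86.1186
G1 X19.7207 Y88.7271
M5
G0 X0.0000 Y0.0000

Since the viewBox matches the mm dimensions, user units are millimetres directly. The only transform is the Y-flip y_m = 103.9206 − y_svg.

Shape 1 is a regular polygon drawn with `<polygon>`. Its stroke #008000 means cut at S801, F957. After flipping Y the toolpath is (56.0542,47.6567) → (55.4268,53.6751) → (59.2389,58.3744) → (65.2573,59.0018) → (69.9566,55.1897) → (70.5840,49.1713) → (66.7719,44.4720) → (60.7535,43.8446) → (56.0542,47.6567), returning to the start.

Shape 2 is a quadratic bezier drawn with `<path>`. Its stroke #008000 means cut at S801, F957. After flipping Y the toolpath is (83.8749,58.6512) → (78.9953,66.0680) → (71.7906,72.5231) → (62.2608,78.0166) → (50.4059,82.5484) → (36.2258,86.1186) → (19.7207,88.7271).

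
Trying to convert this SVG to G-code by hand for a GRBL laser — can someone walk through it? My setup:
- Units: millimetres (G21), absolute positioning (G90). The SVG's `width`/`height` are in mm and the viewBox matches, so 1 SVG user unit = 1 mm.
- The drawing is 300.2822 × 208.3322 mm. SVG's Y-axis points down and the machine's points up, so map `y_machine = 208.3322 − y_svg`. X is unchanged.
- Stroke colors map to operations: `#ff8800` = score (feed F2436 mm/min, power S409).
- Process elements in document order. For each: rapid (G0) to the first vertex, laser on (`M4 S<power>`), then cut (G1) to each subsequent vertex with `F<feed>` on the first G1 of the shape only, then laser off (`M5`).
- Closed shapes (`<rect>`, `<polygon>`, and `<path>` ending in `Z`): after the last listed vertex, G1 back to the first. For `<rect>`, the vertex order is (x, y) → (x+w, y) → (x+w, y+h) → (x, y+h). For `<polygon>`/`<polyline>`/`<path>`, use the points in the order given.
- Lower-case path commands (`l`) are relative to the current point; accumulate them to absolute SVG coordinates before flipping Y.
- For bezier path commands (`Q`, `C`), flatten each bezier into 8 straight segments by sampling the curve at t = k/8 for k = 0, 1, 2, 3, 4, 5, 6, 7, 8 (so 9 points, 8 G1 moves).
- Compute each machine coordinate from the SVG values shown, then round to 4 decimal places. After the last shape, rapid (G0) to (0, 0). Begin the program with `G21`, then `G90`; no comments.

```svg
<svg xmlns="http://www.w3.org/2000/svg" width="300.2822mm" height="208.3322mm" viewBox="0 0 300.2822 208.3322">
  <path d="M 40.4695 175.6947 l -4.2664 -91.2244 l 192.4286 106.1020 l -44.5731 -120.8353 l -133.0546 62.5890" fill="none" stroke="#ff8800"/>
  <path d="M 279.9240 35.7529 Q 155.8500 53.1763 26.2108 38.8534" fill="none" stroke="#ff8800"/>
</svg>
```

G21
G90
G0 X40.4695 Y32.6375
M4 S409
G1 X36.2031 Y123.8619 F2436
G1 X228.6317 Y17.7599
G1 X184.0586 Y138.5952
G1 X51.0040 Y76.0062
M5
G0 X279.9240 Y172.5793
M4 S409
G1 X248.8185 Y168.7195 F2436
G1 X217.5392 Y165.8517
G1 X186.0859 Y163.9761
G1 X154.4587 Y163.0925
G1 X122.6576 Y163.2009
G1 X90.6826 Y164.3015
G1 X58.5336 Y166.3941
G1 X26.2108 Y169.4788
M5
G0 X0.0000 Y0.0000

1 u = 1 mm; y_m = 208.3322 − y.

[1] `<path>` open polyline, #ff8800→score S409 F2436: (40.4695,32.6375) → (36.2031,123.8619) → (228.6317,17.7599) → (184.0586,138.5952) → (51.0040,76.0062)

[2] `<path>` quadratic bezier, #ff8800→score S409 F2436: (279.9240,172.5793) → (248.8185,168.7195) → (217.5392,165.8517) → (186.0859,163.9761) → (154.4587,163.0925) → (122.6576,163.2009) → (90.6826,164.3015) → (58.5336,166.3941) → (26.2108,169.4788)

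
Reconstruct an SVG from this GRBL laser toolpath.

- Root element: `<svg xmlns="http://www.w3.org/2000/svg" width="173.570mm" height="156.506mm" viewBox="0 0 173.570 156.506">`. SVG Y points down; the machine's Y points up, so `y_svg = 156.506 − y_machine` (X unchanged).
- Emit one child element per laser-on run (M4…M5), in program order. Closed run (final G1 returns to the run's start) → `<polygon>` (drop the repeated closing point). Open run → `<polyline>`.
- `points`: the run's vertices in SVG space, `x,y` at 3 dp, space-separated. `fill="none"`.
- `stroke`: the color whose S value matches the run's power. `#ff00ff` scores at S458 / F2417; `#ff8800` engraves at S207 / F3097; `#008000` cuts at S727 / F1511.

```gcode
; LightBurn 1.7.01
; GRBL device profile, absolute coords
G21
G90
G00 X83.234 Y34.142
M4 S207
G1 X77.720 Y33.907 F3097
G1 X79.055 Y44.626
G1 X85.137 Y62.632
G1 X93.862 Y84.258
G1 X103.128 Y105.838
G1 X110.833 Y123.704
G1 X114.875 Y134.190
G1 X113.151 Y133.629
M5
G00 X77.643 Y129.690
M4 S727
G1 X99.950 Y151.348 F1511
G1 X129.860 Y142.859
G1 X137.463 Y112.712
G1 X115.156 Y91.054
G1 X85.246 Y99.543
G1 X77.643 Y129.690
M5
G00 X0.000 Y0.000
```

<svg xmlns="http://www.w3.org/2000/svg" width="173.570mm" height="156.506mm" viewBox="0 0 173.570 156.506">
  <polyline points="83.234,122.364 77.720,122.599 79.055,111.880 85.137,93.874 93.862,72.248 103.128,50.668 110.833,32.802 114.875,22.316 113.151,22.877" fill="none" stroke="#ff8800"/>
  <polygon points="77.643,26.816 99.950,5.158 129.860,13.647 137.463,43.794 115.156,65.452 85.246,56.963" fill="none" stroke="#008000"/>
</svg>

y_svg = 156.506 − y_m.

[1] S207→`#ff8800` (engrave); open run; points: 83.234,122.364 77.720,122.599 79.055,111.880 85.137,93.874 93.862,72.248 103.128,50.668 110.833,32.802 114.875,22.316 113.151,22.877

[2] S727→`#008000` (cut); closed run; points: 77.643,26.816 99.950,5.158 129.860,13.647 137.463,43.794 115.156,65.452 85.246,56.963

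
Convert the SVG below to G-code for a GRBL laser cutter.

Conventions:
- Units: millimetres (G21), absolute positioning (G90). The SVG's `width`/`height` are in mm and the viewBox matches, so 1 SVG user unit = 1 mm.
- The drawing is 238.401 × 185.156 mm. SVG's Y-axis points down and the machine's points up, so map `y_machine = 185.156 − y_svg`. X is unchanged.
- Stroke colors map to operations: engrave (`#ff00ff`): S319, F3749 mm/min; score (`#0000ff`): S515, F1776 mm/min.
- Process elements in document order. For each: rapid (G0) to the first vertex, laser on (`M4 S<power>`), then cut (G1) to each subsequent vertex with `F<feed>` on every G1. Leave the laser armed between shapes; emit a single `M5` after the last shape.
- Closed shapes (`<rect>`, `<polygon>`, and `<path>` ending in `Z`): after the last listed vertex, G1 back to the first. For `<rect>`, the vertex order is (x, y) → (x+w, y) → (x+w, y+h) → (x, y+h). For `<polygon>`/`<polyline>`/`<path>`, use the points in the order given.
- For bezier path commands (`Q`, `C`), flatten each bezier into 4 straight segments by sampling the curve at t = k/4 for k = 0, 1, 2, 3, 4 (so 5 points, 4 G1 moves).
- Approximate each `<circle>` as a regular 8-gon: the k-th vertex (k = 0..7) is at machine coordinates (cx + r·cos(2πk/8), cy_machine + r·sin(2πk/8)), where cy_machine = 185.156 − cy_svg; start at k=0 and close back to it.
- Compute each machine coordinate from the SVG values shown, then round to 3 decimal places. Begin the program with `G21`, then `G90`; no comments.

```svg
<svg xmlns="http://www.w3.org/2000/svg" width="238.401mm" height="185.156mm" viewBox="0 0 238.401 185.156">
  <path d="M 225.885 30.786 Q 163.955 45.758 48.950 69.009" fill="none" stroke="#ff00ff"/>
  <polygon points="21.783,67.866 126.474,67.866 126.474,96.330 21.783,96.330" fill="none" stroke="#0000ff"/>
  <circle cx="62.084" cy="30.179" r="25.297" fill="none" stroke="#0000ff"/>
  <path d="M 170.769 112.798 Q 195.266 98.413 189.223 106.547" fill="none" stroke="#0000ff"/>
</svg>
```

G21
G90
G0 X225.885 Y154.370
M4 S319
G1 X191.603 Y146.367 F3749
G1 X150.686 Y137.328 F3749
G1 X103.135 Y127.255 F3749
G1 X48.950 Y116.147 F3749
G0 X21.783 Y117.290
M4 S515
G1 X126.474 Y117.290 F1776
G1 X126.474 Y88.826 F1776
G1 X21.783 Y88.826 F1776
G1 X21.783 Y117.290 F1776
G0 X87.381 Y154.977
M4 S515
G1 X79.972 Y172.865 F1776
G1 X62.084 Y180.274 F1776
G1 X44.196 Y172.865 F1776
G1 X36.787 Y154.977 F1776
G1 X44.196 Y137.089 F1776
G1 X62.084 Y129.680 F1776
G1 X79.972 Y137.089 F1776
G1 X87.381 Y154.977 F1776
G0 X170.769 Y72.358
M4 S515
G1 X181.109 Y78.143 F1776
G1 X187.631 Y81.113 F1776
G1 X190.336 Y81.269 F1776
G1 X189.223 Y78.609 F1776
M5

viewBox `0 0 238.401 185.156` with mm width/height → 1 unit = 1 mm. Flip: y_m = 185.156 − y_svg.

**Shape 1** — `<path>` quadratic bezier, stroke `#ff00ff` → engrave (S319, F3749). Control points (SVG): P0=(225.885,30.786), P1=(163.955,45.758), P2=(48.950,69.009); sampled at t=k/4. Machine vertices: (225.885,154.370) → (191.603,146.367) → (150.686,137.328) → (103.135,127.255) → (48.950,116.147). Open path.

**Shape 2** — `<polygon>` rectangle, stroke `#0000ff` → score (S515, F1776). Machine vertices: (21.783,117.290) → (126.474,117.290) → (126.474,88.826) → (21.783,88.826) → (21.783,117.290). Closed: final G1 returns to the first vertex.

**Shape 3** — `<circle>` circle, stroke `#0000ff` → score (S515, F1776). Machine vertices: (87.381,154.977) → (79.972,172.865) → (62.084,180.274) → (44.196,172.865) → (36.787,154.977) → (44.196,137.089) → (62.084,129.680) → (79.972,137.089) → (87.381,154.977). Closed: final G1 returns to the first vertex.

**Shape 4** — `<path>` quadratic bezier, stroke `#0000ff` → score (S515, F1776). Control points (SVG): P0=(170.769,112.798), P1=(195.266,98.413), P2=(189.223,106.547); sampled at t=k/4. Machine vertices: (170.769,72.358) → (181.109,78.143) → (187.631,81.113) → (190.336,81.269) → (189.223,78.609). Open path.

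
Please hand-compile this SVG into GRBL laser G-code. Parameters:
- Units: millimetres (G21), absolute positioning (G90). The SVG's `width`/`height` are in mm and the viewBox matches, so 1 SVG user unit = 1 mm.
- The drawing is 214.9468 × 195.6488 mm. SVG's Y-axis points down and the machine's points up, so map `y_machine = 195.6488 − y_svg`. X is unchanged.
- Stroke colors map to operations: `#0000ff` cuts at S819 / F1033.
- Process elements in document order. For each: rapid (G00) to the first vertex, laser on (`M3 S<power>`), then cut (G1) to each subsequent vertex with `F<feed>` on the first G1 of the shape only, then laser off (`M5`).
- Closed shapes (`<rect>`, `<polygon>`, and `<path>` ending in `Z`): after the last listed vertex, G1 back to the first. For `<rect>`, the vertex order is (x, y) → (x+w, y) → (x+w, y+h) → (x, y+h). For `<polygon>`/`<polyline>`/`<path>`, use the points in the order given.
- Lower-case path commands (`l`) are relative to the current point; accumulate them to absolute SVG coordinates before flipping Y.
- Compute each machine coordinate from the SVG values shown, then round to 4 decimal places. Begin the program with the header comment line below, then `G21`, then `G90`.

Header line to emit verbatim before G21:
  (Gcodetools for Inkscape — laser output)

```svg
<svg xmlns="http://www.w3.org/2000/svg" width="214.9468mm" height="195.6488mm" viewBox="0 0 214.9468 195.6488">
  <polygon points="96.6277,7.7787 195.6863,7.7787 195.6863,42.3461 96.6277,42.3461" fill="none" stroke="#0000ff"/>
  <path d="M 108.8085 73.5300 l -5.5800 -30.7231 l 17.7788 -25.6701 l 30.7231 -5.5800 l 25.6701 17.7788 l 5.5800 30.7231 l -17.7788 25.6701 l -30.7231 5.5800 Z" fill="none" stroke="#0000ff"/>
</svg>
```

viewBox `0 0 214.9468 195.6488` with mm width/height → 1 unit = 1 mm. Flip: y_m = 195.6488 − y_svg.

**Shape 1** — `<polygon>` rectangle, stroke `#0000ff` → cut (S819, F1033). Machine vertices: (96.6277,187.8701) → (195.6863,187.8701) → (195.6863,153.3027) → (96.6277,153.3027) → (96.6277,187.8701). Closed: final G1 returns to the first vertex.

**Shape 2** — `<path>` regular polygon, stroke `#0000ff` → cut (S819, F1033). Machine vertices: (108.8085,122.1188) → (103.2285,152.8419) → (121.0073,178.5120) → (151.7304,184.0920) → (177.4005,166.3132) → (182.9805,135.5901) → (165.2017,109.9200) → (134.4786,104.3400) → (108.8085,122.1188). Closed: final G1 returns to the first vertex.

(Gcodetools for Inkscape — laser output)
G21
G90
G00 X96.6277 Y187.8701
M3 S819
G1 X195.6863 Y187.8701 F1033
G1 X195.6863 Y153.3027
G1 X96.6277 Y153.3027
G1 X96.6277 Y187.8701
M5
G00 X108.8085 Y122.1188
M3 S819
G1 X103.2285 Y152.8419 F1033
G1 X121.0073 Y178.5120
G1 X151.7304 Y184.0920
G1 X177.4005 Y166.3132
G1 X182.9805 Y135.5901
G1 X165.2017 Y109.9200
G1 X134.4786 Y104.3400
G1 X108.8085 Y122.1188
M5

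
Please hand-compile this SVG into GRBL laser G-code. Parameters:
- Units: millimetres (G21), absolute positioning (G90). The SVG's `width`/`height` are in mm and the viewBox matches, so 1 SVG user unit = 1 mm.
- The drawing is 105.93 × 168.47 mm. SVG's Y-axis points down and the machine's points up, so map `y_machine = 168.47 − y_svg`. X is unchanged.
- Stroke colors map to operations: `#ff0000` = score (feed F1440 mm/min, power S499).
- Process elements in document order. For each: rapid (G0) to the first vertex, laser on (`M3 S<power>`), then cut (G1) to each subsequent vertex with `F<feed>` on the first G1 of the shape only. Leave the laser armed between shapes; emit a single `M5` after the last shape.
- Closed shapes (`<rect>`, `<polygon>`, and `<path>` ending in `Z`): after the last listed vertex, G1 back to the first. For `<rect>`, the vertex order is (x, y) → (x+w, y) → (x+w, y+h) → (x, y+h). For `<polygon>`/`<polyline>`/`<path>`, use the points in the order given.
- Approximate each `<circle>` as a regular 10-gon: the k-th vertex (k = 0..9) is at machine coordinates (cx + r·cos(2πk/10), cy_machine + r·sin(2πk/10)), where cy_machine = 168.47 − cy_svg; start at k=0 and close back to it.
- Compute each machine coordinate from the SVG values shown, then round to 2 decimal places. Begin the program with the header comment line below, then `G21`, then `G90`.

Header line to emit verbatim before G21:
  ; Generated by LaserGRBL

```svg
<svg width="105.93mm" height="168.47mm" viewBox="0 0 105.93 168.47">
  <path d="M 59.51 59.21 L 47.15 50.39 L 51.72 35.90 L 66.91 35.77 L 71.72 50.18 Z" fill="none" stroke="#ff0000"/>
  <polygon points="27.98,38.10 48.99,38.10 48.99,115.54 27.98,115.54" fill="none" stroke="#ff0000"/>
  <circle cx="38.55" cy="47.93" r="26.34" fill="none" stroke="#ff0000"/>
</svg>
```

viewBox `0 0 105.93 168.47` with mm width/height → 1 unit = 1 mm. Flip: y_m = 168.47 − y_svg.

**Shape 1** — `<path>` regular polygon, stroke `#ff0000` → score (S499, F1440). Machine vertices: (59.51,109.26) → (47.15,118.08) → (51.72,132.57) → (66.91,132.70) → (71.72,118.29) → (59.51,109.26). Closed: final G1 returns to the first vertex.

**Shape 2** — `<polygon>` rectangle, stroke `#ff0000` → score (S499, F1440). Machine vertices: (27.98,130.37) → (48.99,130.37) → (48.99,52.93) → (27.98,52.93) → (27.98,130.37). Closed: final G1 returns to the first vertex.

**Shape 3** — `<circle>` circle, stroke `#ff0000` → score (S499, F1440). Machine vertices: (64.89,120.54) → (59.86,136.02) → (46.69,145.59) → (30.41,145.59) → (17.24,136.02) → (12.21,120.54) → (17.24,105.06) → (30.41,95.49) → (46.69,95.49) → (59.86,105.06) → (64.89,120.54). Closed: final G1 returns to the first vertex.

; Generated by LaserGRBL
G21
G90
G0 X59.51 Y109.26
M3 S499
G1 X47.15 Y118.08 F1440
G1 X51.72 Y132.57
G1 X66.91 Y132.70
G1 X71.72 Y118.29
G1 X59.51 Y109.26
G0 X27.98 Y130.37
M3 S499
G1 X48.99 Y130.37 F1440
G1 X48.99 Y52.93
G1 X27.98 Y52.93
G1 X27.98 Y130.37
G0 X64.89 Y120.54
M3 S499
G1 X59.86 Y136.02 F1440
G1 X46.69 Y145.59
G1 X30.41 Y145.59
G1 X17.24 Y136.02
G1 X12.21 Y120.54
G1 X17.24 Y105.06
G1 X30.41 Y95.49
G1 X46.69 Y95.49
G1 X59.86 Y105.06
G1 X64.89 Y120.54
M5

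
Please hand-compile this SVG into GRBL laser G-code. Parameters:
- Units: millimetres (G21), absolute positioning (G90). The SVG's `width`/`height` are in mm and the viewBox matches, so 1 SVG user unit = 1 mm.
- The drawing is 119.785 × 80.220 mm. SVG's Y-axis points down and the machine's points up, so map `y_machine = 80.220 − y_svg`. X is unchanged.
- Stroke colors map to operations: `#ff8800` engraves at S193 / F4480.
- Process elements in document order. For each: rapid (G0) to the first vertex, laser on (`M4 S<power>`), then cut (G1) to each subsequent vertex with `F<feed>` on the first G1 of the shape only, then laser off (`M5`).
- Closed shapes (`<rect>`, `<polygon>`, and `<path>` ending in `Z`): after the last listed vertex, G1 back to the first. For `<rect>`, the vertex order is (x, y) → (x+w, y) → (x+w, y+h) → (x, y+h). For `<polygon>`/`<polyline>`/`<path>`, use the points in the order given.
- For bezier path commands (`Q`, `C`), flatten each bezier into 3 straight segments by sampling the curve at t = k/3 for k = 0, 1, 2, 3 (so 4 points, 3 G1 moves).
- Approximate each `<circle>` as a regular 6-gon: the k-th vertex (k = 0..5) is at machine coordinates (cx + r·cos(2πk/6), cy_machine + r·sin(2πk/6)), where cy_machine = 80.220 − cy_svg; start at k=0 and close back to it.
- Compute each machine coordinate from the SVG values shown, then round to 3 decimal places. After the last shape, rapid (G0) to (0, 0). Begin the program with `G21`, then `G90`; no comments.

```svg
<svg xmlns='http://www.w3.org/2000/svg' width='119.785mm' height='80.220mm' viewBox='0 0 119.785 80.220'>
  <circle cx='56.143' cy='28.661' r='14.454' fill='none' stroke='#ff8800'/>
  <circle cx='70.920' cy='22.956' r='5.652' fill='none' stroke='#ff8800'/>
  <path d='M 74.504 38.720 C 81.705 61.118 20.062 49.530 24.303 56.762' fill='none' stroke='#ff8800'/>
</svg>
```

1 u = 1 mm; y_m = 80.220 − y.

[1] `<circle>` circle, #ff8800→engrave S193 F4480: (70.597,51.559) → (63.370,64.077) → (48.916,64.077) → (41.689,51.559) → (48.916,39.041) → (63.370,39.041) → (70.597,51.559) (closed)

[2] `<circle>` circle, #ff8800→engrave S193 F4480: (76.572,57.264) → (73.746,62.159) → (68.094,62.159) → (65.268,57.264) → (68.094,52.369) → (73.746,52.369) → (76.572,57.264) (closed)

[3] `<path>` cubic bezier, #ff8800→engrave S193 F4480: (74.504,41.500) → (63.747,28.475) → (37.033,26.372) → (24.303,23.458)

G21
G90
G0 X70.597 Y51.559
M4 S193
G1 X63.370 Y64.077 F4480
G1 X48.916 Y64.077
G1 X41.689 Y51.559
G1 X48.916 Y39.041
G1 X63.370 Y39.041
G1 X70.597 Y51.559
M5
G0 X76.572 Y57.264
M4 S193
G1 X73.746 Y62.159 F4480
G1 X68.094 Y62.159
G1 X65.268 Y57.264
G1 X68.094 Y52.369
G1 X73.746 Y52.369
G1 X76.572 Y57.264
M5
G0 X74.504 Y41.500
M4 S193
G1 X63.747 Y28.475 F4480
G1 X37.033 Y26.372
G1 X24.303 Y23.458
M5
G0 X0.000 Y0.000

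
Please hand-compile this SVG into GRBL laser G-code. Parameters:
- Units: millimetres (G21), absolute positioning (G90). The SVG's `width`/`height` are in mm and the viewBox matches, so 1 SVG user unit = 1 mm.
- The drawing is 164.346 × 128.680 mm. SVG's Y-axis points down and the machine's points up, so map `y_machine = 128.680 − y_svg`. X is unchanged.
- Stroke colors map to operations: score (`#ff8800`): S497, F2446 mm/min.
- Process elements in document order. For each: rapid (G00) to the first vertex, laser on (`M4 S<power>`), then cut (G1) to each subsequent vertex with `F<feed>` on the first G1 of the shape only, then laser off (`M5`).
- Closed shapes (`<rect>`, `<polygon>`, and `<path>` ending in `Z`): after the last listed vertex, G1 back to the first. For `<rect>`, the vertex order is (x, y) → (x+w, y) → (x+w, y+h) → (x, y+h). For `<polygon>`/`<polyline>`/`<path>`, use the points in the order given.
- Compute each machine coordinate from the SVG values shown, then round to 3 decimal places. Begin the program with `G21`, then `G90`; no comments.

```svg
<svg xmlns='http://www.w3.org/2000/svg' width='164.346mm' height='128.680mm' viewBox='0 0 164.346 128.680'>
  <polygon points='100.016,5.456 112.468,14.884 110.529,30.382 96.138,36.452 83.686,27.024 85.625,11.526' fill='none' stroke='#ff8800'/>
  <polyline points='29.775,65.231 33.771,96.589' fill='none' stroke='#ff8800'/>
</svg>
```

G21
G90
G00 X100.016 Y123.224
M4 S497
G1 X112.468 Y113.796 F2446
G1 X110.529 Y98.298
G1 X96.138 Y92.228
G1 X83.686 Y101.656
G1 X85.625 Y117.154
G1 X100.016 Y123.224
M5
G00 X29.775 Y63.449
M4 S497
G1 X33.771 Y32.091 F2446
M5

1 u = 1 mm; y_m = 128.680 − y.

[1] `<polygon>` regular polygon, #ff8800→score S497 F2446: (100.016,123.224) → (112.468,113.796) → (110.529,98.298) → (96.138,92.228) → (83.686,101.656) → (85.625,117.154) → (100.016,123.224) (closed)

[2] `<polyline>` line segment, #ff8800→score S497 F2446: (29.775,63.449) → (33.771,32.091)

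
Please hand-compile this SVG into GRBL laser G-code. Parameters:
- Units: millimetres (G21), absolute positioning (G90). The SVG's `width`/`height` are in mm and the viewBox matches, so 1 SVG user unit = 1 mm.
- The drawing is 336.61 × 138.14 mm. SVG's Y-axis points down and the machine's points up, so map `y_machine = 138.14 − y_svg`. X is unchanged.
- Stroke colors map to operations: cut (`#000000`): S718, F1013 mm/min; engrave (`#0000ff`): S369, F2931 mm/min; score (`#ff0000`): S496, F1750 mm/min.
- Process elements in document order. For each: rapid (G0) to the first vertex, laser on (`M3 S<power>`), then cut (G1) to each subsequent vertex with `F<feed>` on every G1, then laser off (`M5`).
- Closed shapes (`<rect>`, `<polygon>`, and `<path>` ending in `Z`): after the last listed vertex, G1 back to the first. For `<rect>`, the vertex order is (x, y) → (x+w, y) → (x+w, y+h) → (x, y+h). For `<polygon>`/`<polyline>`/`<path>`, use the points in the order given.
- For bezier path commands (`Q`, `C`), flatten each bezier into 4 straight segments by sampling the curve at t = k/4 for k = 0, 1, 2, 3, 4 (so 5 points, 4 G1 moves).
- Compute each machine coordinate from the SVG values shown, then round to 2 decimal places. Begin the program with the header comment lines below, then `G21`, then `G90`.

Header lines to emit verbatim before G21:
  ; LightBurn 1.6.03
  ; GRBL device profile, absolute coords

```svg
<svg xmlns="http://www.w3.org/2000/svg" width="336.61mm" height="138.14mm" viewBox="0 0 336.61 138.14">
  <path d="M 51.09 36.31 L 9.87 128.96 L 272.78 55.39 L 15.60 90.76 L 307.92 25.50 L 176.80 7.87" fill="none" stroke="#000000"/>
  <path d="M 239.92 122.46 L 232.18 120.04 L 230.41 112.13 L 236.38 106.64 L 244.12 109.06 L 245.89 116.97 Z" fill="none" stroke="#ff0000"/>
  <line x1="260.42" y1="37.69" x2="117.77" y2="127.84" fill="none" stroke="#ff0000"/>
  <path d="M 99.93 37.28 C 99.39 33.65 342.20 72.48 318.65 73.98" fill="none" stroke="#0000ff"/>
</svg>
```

1 u = 1 mm; y_m = 138.14 − y.

[1] `<path>` open polyline, #000000→cut S718 F1013: (51.09,101.83) → (9.87,9.18) → (272.78,82.75) → (15.60,47.38) → (307.92,112.64) → (176.80,130.27)

[2] `<path>` regular polygon, #ff0000→score S496 F1750: (239.92,15.68) → (232.18,18.10) → (230.41,26.01) → (236.38,31.50) → (244.12,29.08) → (245.89,21.17) → (239.92,15.68) (closed)

[3] `<line>` line segment, #ff0000→score S496 F1750: (260.42,100.45) → (117.77,10.30)

[4] `<path>` cubic bezier, #0000ff→engrave S369 F2931: (99.93,100.86) → (137.19,96.87) → (217.92,84.43) → (294.33,71.04) → (318.65,64.16)

; LightBurn 1.6.03
; GRBL device profile, absolute coords
G21
G90
G0 X51.09 Y101.83
M3 S718
G1 X9.87 Y9.18 F1013
G1 X272.78 Y82.75 F1013
G1 X15.60 Y47.38 F1013
G1 X307.92 Y112.64 F1013
G1 X176.80 Y130.27 F1013
M5
G0 X239.92 Y15.68
M3 S496
G1 X232.18 Y18.10 F1750
G1 X230.41 Y26.01 F1750
G1 X236.38 Y31.50 F1750
G1 X244.12 Y29.08 F1750
G1 X245.89 Y21.17 F1750
G1 X239.92 Y15.68 F1750
M5
G0 X260.42 Y100.45
M3 S496
G1 X117.77 Y10.30 F1750
M5
G0 X99.93 Y100.86
M3 S369
G1 X137.19 Y96.87 F2931
G1 X217.92 Y84.43 F2931
G1 X294.33 Y71.04 F2931
G1 X318.65 Y64.16 F2931
M5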